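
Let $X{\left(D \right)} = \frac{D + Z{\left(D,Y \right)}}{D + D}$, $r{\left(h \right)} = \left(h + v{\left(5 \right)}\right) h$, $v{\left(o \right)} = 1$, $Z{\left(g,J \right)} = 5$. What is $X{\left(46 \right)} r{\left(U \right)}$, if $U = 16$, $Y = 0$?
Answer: $\frac{3468}{23} \approx 150.78$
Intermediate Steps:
$r{\left(h \right)} = h \left(1 + h\right)$ ($r{\left(h \right)} = \left(h + 1\right) h = \left(1 + h\right) h = h \left(1 + h\right)$)
$X{\left(D \right)} = \frac{5 + D}{2 D}$ ($X{\left(D \right)} = \frac{D + 5}{D + D} = \frac{5 + D}{2 D}$)
$X{\left(46 \right)} r{\left(U \right)} = \frac{5 + 46}{2 \cdot 46} \cdot 16 \left(1 + 16\right) = \frac{1}{2} \cdot \frac{1}{46} \cdot 51 \cdot 16 \cdot 17 = \frac{51}{92} \cdot 272 = \frac{3468}{23}$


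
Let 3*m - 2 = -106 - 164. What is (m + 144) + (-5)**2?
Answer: 239/3 ≈ 79.667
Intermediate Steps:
m = -268/3 (m = 2/3 + (-106 - 164)/3 = 2/3 + (1/3)*(-270) = 2/3 - 90 = -268/3 ≈ -89.333)
(m + 144) + (-5)**2 = (-268/3 + 144) + (-5)**2 = 164/3 + 25 = 239/3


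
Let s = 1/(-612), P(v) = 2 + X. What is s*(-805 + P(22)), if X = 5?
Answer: 133/102 ≈ 1.3039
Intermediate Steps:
P(v) = 7 (P(v) = 2 + 5 = 7)
s = -1/612 ≈ -0.0016340
s*(-805 + P(22)) = -(-805 + 7)/612 = -1/612*(-798) = 133/102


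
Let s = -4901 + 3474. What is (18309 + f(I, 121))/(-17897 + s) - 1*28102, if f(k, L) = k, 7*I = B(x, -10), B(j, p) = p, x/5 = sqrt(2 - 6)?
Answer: -3801429489/135268 ≈ -28103.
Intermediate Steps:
x = 10*I (x = 5*sqrt(2 - 6) = 5*sqrt(-4) = 5*(2*I) = 10*I ≈ 10.0*I)
I = -10/7 (I = (1/7)*(-10) = -10/7 ≈ -1.4286)
s = -1427
(18309 + f(I, 121))/(-17897 + s) - 1*28102 = (18309 - 10/7)/(-17897 - 1427) - 1*28102 = (128153/7)/(-19324) - 28102 = (128153/7)*(-1/19324) - 28102 = -128153/135268 - 28102 = -3801429489/135268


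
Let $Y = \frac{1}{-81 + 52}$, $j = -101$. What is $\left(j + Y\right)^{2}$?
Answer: $\frac{8584900}{841} \approx 10208.0$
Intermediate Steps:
$Y = - \frac{1}{29}$ ($Y = \frac{1}{-29} = - \frac{1}{29} \approx -0.034483$)
$\left(j + Y\right)^{2} = \left(-101 - \frac{1}{29}\right)^{2} = \left(- \frac{2930}{29}\right)^{2} = \frac{8584900}{841}$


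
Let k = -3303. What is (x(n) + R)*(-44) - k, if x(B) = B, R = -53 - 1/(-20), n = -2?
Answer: 28604/5 ≈ 5720.8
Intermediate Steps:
R = -1059/20 (R = -53 - 1*(-1/20) = -53 + 1/20 = -1059/20 ≈ -52.950)
(x(n) + R)*(-44) - k = (-2 - 1059/20)*(-44) - 1*(-3303) = -1099/20*(-44) + 3303 = 12089/5 + 3303 = 28604/5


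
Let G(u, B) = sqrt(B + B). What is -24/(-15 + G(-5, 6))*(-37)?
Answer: -4440/71 - 592*sqrt(3)/71 ≈ -76.977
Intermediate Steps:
G(u, B) = sqrt(2)*sqrt(B) (G(u, B) = sqrt(2*B) = sqrt(2)*sqrt(B))
-24/(-15 + G(-5, 6))*(-37) = -24/(-15 + sqrt(2)*sqrt(6))*(-37) = -24/(-15 + 2*sqrt(3))*(-37) = 888/(-15 + 2*sqrt(3))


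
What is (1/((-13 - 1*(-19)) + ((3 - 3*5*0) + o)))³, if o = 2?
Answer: 1/1331 ≈ 0.00075131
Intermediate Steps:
(1/((-13 - 1*(-19)) + ((3 - 3*5*0) + o)))³ = (1/((-13 - 1*(-19)) + ((3 - 3*5*0) + 2)))³ = (1/((-13 + 19) + ((3 - 15*0) + 2)))³ = (1/(6 + ((3 + 0) + 2)))³ = (1/(6 + (3 + 2)))³ = (1/(6 + 5))³ = (1/11)³ = 1/1331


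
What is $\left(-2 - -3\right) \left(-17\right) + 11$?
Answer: $-6$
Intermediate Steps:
$\left(-2 - -3\right) \left(-17\right) + 11 = \left(-2 + 3\right) \left(-17\right) + 11 = 1 \left(-17\right) + 11 = -17 + 11 = -6$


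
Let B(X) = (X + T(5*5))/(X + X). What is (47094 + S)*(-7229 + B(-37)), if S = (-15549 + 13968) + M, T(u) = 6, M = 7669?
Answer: -14223924765/37 ≈ -3.8443e+8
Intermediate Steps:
S = 6088 (S = (-15549 + 13968) + 7669 = -1581 + 7669 = 6088)
B(X) = (6 + X)/(2*X) (B(X) = (X + 6)/(X + X) = (6 + X)/((2*X)) = (6 + X)*(1/(2*X)) = (6 + X)/(2*X))
(47094 + S)*(-7229 + B(-37)) = (47094 + 6088)*(-7229 + (1/2)*(6 - 37)/(-37)) = 53182*(-7229 + (1/2)*(-1/37)*(-31)) = 53182*(-7229 + 31/74) = 53182*(-534915/74) = -14223924765/37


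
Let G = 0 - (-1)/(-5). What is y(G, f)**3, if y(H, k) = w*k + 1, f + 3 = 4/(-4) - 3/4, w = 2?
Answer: -4913/8 ≈ -614.13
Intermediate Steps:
G = -1/5 (G = 0 - (-1)*(-1)/5 = 0 - 1*1/5 = 0 - 1/5 = -1/5 ≈ -0.20000)
f = -19/4 (f = -3 + (4/(-4) - 3/4) = -3 + (4*(-1/4) - 3*1/4) = -3 + (-1 - 3/4) = -3 - 7/4 = -19/4 ≈ -4.7500)
y(H, k) = 1 + 2*k (y(H, k) = 2*k + 1 = 1 + 2*k)
y(G, f)**3 = (1 + 2*(-19/4))**3 = (1 - 19/2)**3 = (-17/2)**3 = -4913/8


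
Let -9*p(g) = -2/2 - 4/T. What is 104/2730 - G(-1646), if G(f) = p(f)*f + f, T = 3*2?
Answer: 1843556/945 ≈ 1950.9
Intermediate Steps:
T = 6
p(g) = 5/27 (p(g) = -(-2/2 - 4/6)/9 = -(-2*1/2 - 4*1/6)/9 = -(-1 - 2/3)/9 = -1/9*(-5/3) = 5/27)
G(f) = 32*f/27 (G(f) = 5*f/27 + f = 32*f/27)
104/2730 - G(-1646) = 104/2730 - 32*(-1646)/27 = 104*(1/2730) - 1*(-52672/27) = 4/105 + 52672/27 = 1843556/945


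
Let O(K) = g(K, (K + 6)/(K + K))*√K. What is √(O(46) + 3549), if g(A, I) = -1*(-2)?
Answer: √(3549 + 2*√46) ≈ 59.687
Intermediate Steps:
g(A, I) = 2
O(K) = 2*√K
√(O(46) + 3549) = √(2*√46 + 3549) = √(3549 + 2*√46)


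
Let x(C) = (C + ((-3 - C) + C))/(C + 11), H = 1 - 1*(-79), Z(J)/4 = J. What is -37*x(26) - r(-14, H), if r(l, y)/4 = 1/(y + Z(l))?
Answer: -139/6 ≈ -23.167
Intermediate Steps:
Z(J) = 4*J
H = 80 (H = 1 + 79 = 80)
x(C) = (-3 + C)/(11 + C) (x(C) = (C - 3)/(11 + C) = (-3 + C)/(11 + C))
r(l, y) = 4/(y + 4*l)
-37*x(26) - r(-14, H) = -37*(-3 + 26)/(11 + 26) - 4/(80 + 4*(-14)) = -37*23/37 - 4/(80 - 56) = -23 - 4/24 = -37*23/37 - 4/24 = -23 - 1*1/6 = -23 - 1/6 = -139/6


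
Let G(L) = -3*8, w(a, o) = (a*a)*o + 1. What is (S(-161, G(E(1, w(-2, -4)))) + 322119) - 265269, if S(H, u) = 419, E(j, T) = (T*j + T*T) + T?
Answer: 57269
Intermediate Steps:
w(a, o) = 1 + o*a**2 (w(a, o) = a**2*o + 1 = o*a**2 + 1 = 1 + o*a**2)
E(j, T) = T + T**2 + T*j (E(j, T) = (T*j + T**2) + T = (T**2 + T*j) + T = T + T**2 + T*j)
G(L) = -24
(S(-161, G(E(1, w(-2, -4)))) + 322119) - 265269 = (419 + 322119) - 265269 = 322538 - 265269 = 57269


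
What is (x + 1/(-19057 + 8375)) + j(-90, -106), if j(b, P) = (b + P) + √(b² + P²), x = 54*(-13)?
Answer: -9592437/10682 + 2*√4834 ≈ -758.95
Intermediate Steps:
x = -702
j(b, P) = P + b + √(P² + b²) (j(b, P) = (P + b) + √(P² + b²) = P + b + √(P² + b²))
(x + 1/(-19057 + 8375)) + j(-90, -106) = (-702 + 1/(-19057 + 8375)) + (-106 - 90 + √((-106)² + (-90)²)) = (-702 + 1/(-10682)) + (-106 - 90 + √(11236 + 8100)) = (-702 - 1/10682) + (-106 - 90 + √19336) = -7498765/10682 + (-106 - 90 + 2*√4834) = -7498765/10682 + (-196 + 2*√4834) = -9592437/10682 + 2*√4834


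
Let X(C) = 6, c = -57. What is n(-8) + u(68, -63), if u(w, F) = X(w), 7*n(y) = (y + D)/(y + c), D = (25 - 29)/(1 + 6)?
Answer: 3834/637 ≈ 6.0188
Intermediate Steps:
D = -4/7 ≈ -0.57143
n(y) = (-4/7 + y)/(7*(-57 + y)) (n(y) = ((y - 4/7)/(y - 57))/7 = ((-4/7 + y)/(-57 + y))/7 = (-4/7 + y)/(7*(-57 + y)))
u(w, F) = 6
n(-8) + u(68, -63) = (-4 + 7*(-8))/(49*(-57 - 8)) + 6 = (1/49)*(-4 - 56)/(-65) + 6 = (1/49)*(-1/65)*(-60) + 6 = 12/637 + 6 = 3834/637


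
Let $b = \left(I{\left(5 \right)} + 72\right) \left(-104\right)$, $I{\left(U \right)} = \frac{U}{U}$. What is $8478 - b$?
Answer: $16070$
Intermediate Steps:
$I{\left(U \right)} = 1$
$b = -7592$ ($b = \left(1 + 72\right) \left(-104\right) = 73 \left(-104\right) = -7592$)
$8478 - b = 8478 - -7592 = 8478 + 7592 = 16070$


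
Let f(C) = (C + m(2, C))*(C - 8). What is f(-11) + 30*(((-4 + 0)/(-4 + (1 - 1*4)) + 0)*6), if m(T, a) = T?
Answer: 1917/7 ≈ 273.86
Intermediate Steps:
f(C) = (-8 + C)*(2 + C) (f(C) = (C + 2)*(C - 8) = (2 + C)*(-8 + C) = (-8 + C)*(2 + C))
f(-11) + 30*(((-4 + 0)/(-4 + (1 - 1*4)) + 0)*6) = (-16 + (-11)² - 6*(-11)) + 30*(((-4 + 0)/(-4 + (1 - 1*4)) + 0)*6) = (-16 + 121 + 66) + 30*((-4/(-4 + (1 - 4)) + 0)*6) = 171 + 30*((-4/(-4 - 3) + 0)*6) = 171 + 30*((-4/(-7) + 0)*6) = 171 + 30*((-4*(-⅐) + 0)*6) = 171 + 30*((4/7 + 0)*6) = 171 + 30*((4/7)*6) = 171 + 30*(24/7) = 171 + 720/7 = 1917/7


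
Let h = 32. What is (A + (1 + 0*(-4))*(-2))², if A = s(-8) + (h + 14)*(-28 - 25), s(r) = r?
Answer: 5992704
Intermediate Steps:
A = -2446 (A = -8 + (32 + 14)*(-28 - 25) = -8 + 46*(-53) = -8 - 2438 = -2446)
(A + (1 + 0*(-4))*(-2))² = (-2446 + (1 + 0*(-4))*(-2))² = (-2446 + (1 + 0)*(-2))² = (-2446 + 1*(-2))² = (-2446 - 2)² = (-2448)² = 5992704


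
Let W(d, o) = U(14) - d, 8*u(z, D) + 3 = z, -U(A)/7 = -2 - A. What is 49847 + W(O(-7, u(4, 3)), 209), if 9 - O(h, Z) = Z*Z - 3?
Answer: 3196609/64 ≈ 49947.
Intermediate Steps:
U(A) = 14 + 7*A (U(A) = -7*(-2 - A) = 14 + 7*A)
u(z, D) = -3/8 + z/8
O(h, Z) = 12 - Z² (O(h, Z) = 9 - (Z*Z - 3) = 9 - (Z² - 3) = 9 - (-3 + Z²) = 9 + (3 - Z²) = 12 - Z²)
W(d, o) = 112 - d (W(d, o) = (14 + 7*14) - d = (14 + 98) - d = 112 - d)
49847 + W(O(-7, u(4, 3)), 209) = 49847 + (112 - (12 - (-3/8 + (⅛)*4)²)) = 49847 + (112 - (12 - (-3/8 + ½)²)) = 49847 + (112 - (12 - (⅛)²)) = 49847 + (112 - (12 - 1*1/64)) = 49847 + (112 - (12 - 1/64)) = 49847 + (112 - 1*767/64) = 49847 + (112 - 767/64) = 49847 + 6401/64 = 3196609/64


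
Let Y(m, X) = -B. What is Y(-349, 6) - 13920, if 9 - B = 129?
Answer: -13800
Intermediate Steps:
B = -120 (B = 9 - 1*129 = 9 - 129 = -120)
Y(m, X) = 120 (Y(m, X) = -1*(-120) = 120)
Y(-349, 6) - 13920 = 120 - 13920 = -13800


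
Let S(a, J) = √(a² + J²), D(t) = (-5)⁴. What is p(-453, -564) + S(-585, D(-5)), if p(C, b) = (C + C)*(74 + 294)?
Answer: -333408 + 5*√29314 ≈ -3.3255e+5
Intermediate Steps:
p(C, b) = 736*C (p(C, b) = (2*C)*368 = 736*C)
D(t) = 625
S(a, J) = √(J² + a²)
p(-453, -564) + S(-585, D(-5)) = 736*(-453) + √(625² + (-585)²) = -333408 + √(390625 + 342225) = -333408 + √732850 = -333408 + 5*√29314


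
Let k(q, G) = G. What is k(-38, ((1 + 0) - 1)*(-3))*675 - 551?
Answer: -551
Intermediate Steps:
k(-38, ((1 + 0) - 1)*(-3))*675 - 551 = (((1 + 0) - 1)*(-3))*675 - 551 = ((1 - 1)*(-3))*675 - 551 = (0*(-3))*675 - 551 = 0*675 - 551 = 0 - 551 = -551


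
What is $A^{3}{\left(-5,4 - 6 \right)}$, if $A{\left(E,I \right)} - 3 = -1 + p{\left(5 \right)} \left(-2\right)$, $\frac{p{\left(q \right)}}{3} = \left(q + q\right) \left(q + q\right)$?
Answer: $-213847192$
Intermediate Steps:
$p{\left(q \right)} = 12 q^{2}$ ($p{\left(q \right)} = 3 \left(q + q\right) \left(q + q\right) = 3 \cdot 2 q 2 q = 3 \cdot 4 q^{2} = 12 q^{2}$)
$A{\left(E,I \right)} = -598$ ($A{\left(E,I \right)} = 3 + \left(-1 + 12 \cdot 5^{2} \left(-2\right)\right) = 3 + \left(-1 + 12 \cdot 25 \left(-2\right)\right) = 3 + \left(-1 + 300 \left(-2\right)\right) = 3 - 601 = -598$)
$A^{3}{\left(-5,4 - 6 \right)} = \left(-598\right)^{3} = -213847192$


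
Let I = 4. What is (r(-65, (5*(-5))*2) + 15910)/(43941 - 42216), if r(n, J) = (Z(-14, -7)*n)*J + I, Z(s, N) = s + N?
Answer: -52336/1725 ≈ -30.340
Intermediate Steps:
Z(s, N) = N + s
r(n, J) = 4 - 21*J*n (r(n, J) = ((-7 - 14)*n)*J + 4 = (-21*n)*J + 4 = -21*J*n + 4 = 4 - 21*J*n)
(r(-65, (5*(-5))*2) + 15910)/(43941 - 42216) = ((4 - 21*(5*(-5))*2*(-65)) + 15910)/(43941 - 42216) = ((4 - 21*(-25*2)*(-65)) + 15910)/1725 = ((4 - 21*(-50)*(-65)) + 15910)*(1/1725) = ((4 - 68250) + 15910)*(1/1725) = (-68246 + 15910)*(1/1725) = -52336*1/1725 = -52336/1725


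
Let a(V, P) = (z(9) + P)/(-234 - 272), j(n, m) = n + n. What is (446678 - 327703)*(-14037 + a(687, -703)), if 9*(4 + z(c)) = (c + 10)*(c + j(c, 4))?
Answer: -422484508100/253 ≈ -1.6699e+9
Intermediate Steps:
j(n, m) = 2*n
z(c) = -4 + c*(10 + c)/3 (z(c) = -4 + ((c + 10)*(c + 2*c))/9 = -4 + ((10 + c)*(3*c))/9 = -4 + (3*c*(10 + c))/9 = -4 + c*(10 + c)/3)
a(V, P) = -53/506 - P/506 (a(V, P) = ((-4 + (⅓)*9² + (10/3)*9) + P)/(-234 - 272) = ((-4 + (⅓)*81 + 30) + P)/(-506) = ((-4 + 27 + 30) + P)*(-1/506) = (53 + P)*(-1/506) = -53/506 - P/506)
(446678 - 327703)*(-14037 + a(687, -703)) = (446678 - 327703)*(-14037 + (-53/506 - 1/506*(-703))) = 118975*(-14037 + (-53/506 + 703/506)) = 118975*(-14037 + 325/253) = 118975*(-3551036/253) = -422484508100/253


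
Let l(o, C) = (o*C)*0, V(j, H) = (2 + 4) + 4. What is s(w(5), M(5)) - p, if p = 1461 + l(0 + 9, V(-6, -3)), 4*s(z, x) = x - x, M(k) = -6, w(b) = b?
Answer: -1461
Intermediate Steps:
V(j, H) = 10 (V(j, H) = 6 + 4 = 10)
l(o, C) = 0 (l(o, C) = (C*o)*0 = 0)
s(z, x) = 0 (s(z, x) = (x - x)/4 = (¼)*0 = 0)
p = 1461 (p = 1461 + 0 = 1461)
s(w(5), M(5)) - p = 0 - 1*1461 = 0 - 1461 = -1461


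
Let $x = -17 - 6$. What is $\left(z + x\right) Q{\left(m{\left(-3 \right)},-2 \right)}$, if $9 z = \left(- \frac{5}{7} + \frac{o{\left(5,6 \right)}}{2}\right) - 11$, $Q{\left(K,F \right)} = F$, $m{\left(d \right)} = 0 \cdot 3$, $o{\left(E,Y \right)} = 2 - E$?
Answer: $\frac{3083}{63} \approx 48.937$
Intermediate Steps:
$m{\left(d \right)} = 0$
$z = - \frac{185}{126}$ ($z = \frac{\left(- \frac{5}{7} + \frac{2 - 5}{2}\right) - 11}{9} = \frac{\left(\left(-5\right) \frac{1}{7} + \left(2 - 5\right) \frac{1}{2}\right) - 11}{9} = \frac{\left(- \frac{5}{7} - \frac{3}{2}\right) - 11}{9} = \frac{- \frac{31}{14} - 11}{9} = \frac{1}{9} \left(- \frac{185}{14}\right) = - \frac{185}{126} \approx -1.4683$)
$x = -23$ ($x = -17 - 6 = -23$)
$\left(z + x\right) Q{\left(m{\left(-3 \right)},-2 \right)} = \left(- \frac{185}{126} - 23\right) \left(-2\right) = \left(- \frac{3083}{126}\right) \left(-2\right) = \frac{3083}{63}$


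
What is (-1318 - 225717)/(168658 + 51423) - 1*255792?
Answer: -56295186187/220081 ≈ -2.5579e+5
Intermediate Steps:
(-1318 - 225717)/(168658 + 51423) - 1*255792 = -227035/220081 - 255792 = -56295186187/220081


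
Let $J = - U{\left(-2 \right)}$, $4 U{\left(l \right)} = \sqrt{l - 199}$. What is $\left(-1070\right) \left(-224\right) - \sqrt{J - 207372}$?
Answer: $239680 - \frac{\sqrt{-829488 - i \sqrt{201}}}{2} \approx 2.3968 \cdot 10^{5} + 455.38 i$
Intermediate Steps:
$U{\left(l \right)} = \frac{\sqrt{-199 + l}}{4}$ ($U{\left(l \right)} = \frac{\sqrt{l - 199}}{4} = \frac{\sqrt{-199 + l}}{4}$)
$J = - \frac{i \sqrt{201}}{4}$ ($J = - \frac{\sqrt{-199 - 2}}{4} = - \frac{\sqrt{-201}}{4} = - \frac{i \sqrt{201}}{4} \approx - 3.5444 i$)
$\left(-1070\right) \left(-224\right) - \sqrt{J - 207372} = \left(-1070\right) \left(-224\right) - \sqrt{- \frac{i \sqrt{201}}{4} - 207372} = 239680 - \sqrt{-207372 - \frac{i \sqrt{201}}{4}}$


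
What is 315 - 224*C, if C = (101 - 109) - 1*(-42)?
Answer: -7301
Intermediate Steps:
C = 34 (C = -8 + 42 = 34)
315 - 224*C = 315 - 224*34 = 315 - 7616 = -7301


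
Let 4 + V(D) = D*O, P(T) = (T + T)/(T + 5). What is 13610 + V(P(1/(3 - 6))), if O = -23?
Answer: 95265/7 ≈ 13609.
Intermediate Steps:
P(T) = 2*T/(5 + T) (P(T) = (2*T)/(5 + T) = 2*T/(5 + T))
V(D) = -4 - 23*D (V(D) = -4 + D*(-23) = -4 - 23*D)
13610 + V(P(1/(3 - 6))) = 13610 + (-4 - 46/((3 - 6)*(5 + 1/(3 - 6)))) = 13610 + (-4 - 46/((-3)*(5 + 1/(-3)))) = 13610 + (-4 - 46*(-1)/(3*(5 - 1/3))) = 13610 + (-4 - 46*(-1)/(3*14/3)) = 13610 + (-4 - 46*(-1)*3/(3*14)) = 13610 + (-4 - 23*(-1/7)) = 13610 + (-4 + 23/7) = 13610 - 5/7 = 95265/7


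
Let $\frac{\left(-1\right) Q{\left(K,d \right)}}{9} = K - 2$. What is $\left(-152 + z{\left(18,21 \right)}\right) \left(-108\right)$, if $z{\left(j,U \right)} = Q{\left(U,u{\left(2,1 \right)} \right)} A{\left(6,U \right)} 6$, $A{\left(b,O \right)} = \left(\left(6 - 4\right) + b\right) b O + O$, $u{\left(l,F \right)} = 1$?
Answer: $114037848$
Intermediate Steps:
$Q{\left(K,d \right)} = 18 - 9 K$ ($Q{\left(K,d \right)} = - 9 \left(K - 2\right) = - 9 \left(-2 + K\right) = 18 - 9 K$)
$A{\left(b,O \right)} = O + O b \left(2 + b\right)$ ($A{\left(b,O \right)} = \left(2 + b\right) b O + O = b \left(2 + b\right) O + O = O b \left(2 + b\right) + O = O + O b \left(2 + b\right)$)
$z{\left(j,U \right)} = 294 U \left(18 - 9 U\right)$ ($z{\left(j,U \right)} = \left(18 - 9 U\right) U \left(1 + 6^{2} + 2 \cdot 6\right) 6 = \left(18 - 9 U\right) U \left(1 + 36 + 12\right) 6 = \left(18 - 9 U\right) U 49 \cdot 6 = \left(18 - 9 U\right) 49 U 6 = 49 U \left(18 - 9 U\right) 6 = 294 U \left(18 - 9 U\right)$)
$\left(-152 + z{\left(18,21 \right)}\right) \left(-108\right) = \left(-152 + 2646 \cdot 21 \left(2 - 21\right)\right) \left(-108\right) = \left(-152 + 2646 \cdot 21 \left(-19\right)\right) \left(-108\right) = \left(-152 - 1055754\right) \left(-108\right) = \left(-1055906\right) \left(-108\right) = 114037848$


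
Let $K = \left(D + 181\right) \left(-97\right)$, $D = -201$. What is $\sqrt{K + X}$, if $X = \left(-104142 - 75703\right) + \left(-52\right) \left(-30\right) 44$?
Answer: $41 i \sqrt{65} \approx 330.55 i$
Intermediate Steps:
$X = -111205$ ($X = -179845 + 1560 \cdot 44 = -179845 + 68640 = -111205$)
$K = 1940$ ($K = \left(-201 + 181\right) \left(-97\right) = \left(-20\right) \left(-97\right) = 1940$)
$\sqrt{K + X} = \sqrt{1940 - 111205} = \sqrt{-109265} = 41 i \sqrt{65}$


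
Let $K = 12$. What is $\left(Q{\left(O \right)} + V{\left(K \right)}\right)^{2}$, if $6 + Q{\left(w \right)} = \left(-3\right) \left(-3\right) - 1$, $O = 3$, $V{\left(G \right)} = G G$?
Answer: $21316$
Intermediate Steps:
$V{\left(G \right)} = G^{2}$
$Q{\left(w \right)} = 2$ ($Q{\left(w \right)} = -6 - -8 = -6 + \left(9 - 1\right) = -6 + 8 = 2$)
$\left(Q{\left(O \right)} + V{\left(K \right)}\right)^{2} = \left(2 + 12^{2}\right)^{2} = \left(2 + 144\right)^{2} = 146^{2} = 21316$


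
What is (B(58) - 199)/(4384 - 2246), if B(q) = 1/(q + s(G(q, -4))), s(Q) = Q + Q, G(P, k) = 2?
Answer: -12337/132556 ≈ -0.093070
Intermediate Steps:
s(Q) = 2*Q
B(q) = 1/(4 + q) (B(q) = 1/(q + 2*2) = 1/(q + 4) = 1/(4 + q))
(B(58) - 199)/(4384 - 2246) = (1/(4 + 58) - 199)/(4384 - 2246) = (1/62 - 199)/2138 = (1/62 - 199)*(1/2138) = -12337/62*1/2138 = -12337/132556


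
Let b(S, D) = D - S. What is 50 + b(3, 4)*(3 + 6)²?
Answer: 131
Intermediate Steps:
50 + b(3, 4)*(3 + 6)² = 50 + (4 - 1*3)*(3 + 6)² = 50 + (4 - 3)*9² = 50 + 1*81 = 50 + 81 = 131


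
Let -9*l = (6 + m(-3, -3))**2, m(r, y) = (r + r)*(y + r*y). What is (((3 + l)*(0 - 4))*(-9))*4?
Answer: -13968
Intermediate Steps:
m(r, y) = 2*r*(y + r*y) (m(r, y) = (2*r)*(y + r*y) = 2*r*(y + r*y))
l = -100 (l = -(6 + 2*(-3)*(-3)*(1 - 3))**2/9 = -(6 + 2*(-3)*(-3)*(-2))**2/9 = -(6 - 36)**2/9 = -1/9*(-30)**2 = -1/9*900 = -100)
(((3 + l)*(0 - 4))*(-9))*4 = (((3 - 100)*(0 - 4))*(-9))*4 = (-97*(-4)*(-9))*4 = (388*(-9))*4 = -3492*4 = -13968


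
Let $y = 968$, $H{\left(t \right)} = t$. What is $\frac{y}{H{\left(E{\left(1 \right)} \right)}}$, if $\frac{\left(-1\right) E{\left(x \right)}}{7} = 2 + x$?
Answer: $- \frac{968}{21} \approx -46.095$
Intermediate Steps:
$E{\left(x \right)} = -14 - 7 x$ ($E{\left(x \right)} = - 7 \left(2 + x\right) = -14 - 7 x$)
$\frac{y}{H{\left(E{\left(1 \right)} \right)}} = \frac{968}{-14 - 7} = \frac{968}{-21} = 968 \left(- \frac{1}{21}\right) = - \frac{968}{21}$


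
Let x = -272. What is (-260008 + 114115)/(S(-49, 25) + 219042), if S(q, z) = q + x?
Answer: -48631/72907 ≈ -0.66703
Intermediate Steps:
S(q, z) = -272 + q (S(q, z) = q - 272 = -272 + q)
(-260008 + 114115)/(S(-49, 25) + 219042) = (-260008 + 114115)/((-272 - 49) + 219042) = -145893/(-321 + 219042) = -145893/218721 = -145893*1/218721 = -48631/72907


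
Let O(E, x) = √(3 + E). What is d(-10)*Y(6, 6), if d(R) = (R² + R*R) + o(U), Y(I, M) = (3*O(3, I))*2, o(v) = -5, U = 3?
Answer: 1170*√6 ≈ 2865.9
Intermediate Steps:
Y(I, M) = 6*√6 (Y(I, M) = (3*√(3 + 3))*2 = (3*√6)*2 = 6*√6)
d(R) = -5 + 2*R² (d(R) = (R² + R*R) - 5 = (R² + R²) - 5 = 2*R² - 5 = -5 + 2*R²)
d(-10)*Y(6, 6) = (-5 + 2*(-10)²)*(6*√6) = (-5 + 2*100)*(6*√6) = (-5 + 200)*(6*√6) = 195*(6*√6) = 1170*√6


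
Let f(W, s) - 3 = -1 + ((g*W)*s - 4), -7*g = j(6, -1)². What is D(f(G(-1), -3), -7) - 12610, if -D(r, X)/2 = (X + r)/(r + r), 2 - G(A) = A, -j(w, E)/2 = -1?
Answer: -277393/22 ≈ -12609.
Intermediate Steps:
j(w, E) = 2 (j(w, E) = -2*(-1) = 2)
g = -4/7 (g = -⅐*2² = -⅐*4 = -4/7 ≈ -0.57143)
G(A) = 2 - A
f(W, s) = -2 - 4*W*s/7 (f(W, s) = 3 + (-1 + ((-4*W/7)*s - 4)) = 3 + (-1 + (-4*W*s/7 - 4)) = 3 + (-1 + (-4 - 4*W*s/7)) = 3 + (-5 - 4*W*s/7) = -2 - 4*W*s/7)
D(r, X) = -(X + r)/r (D(r, X) = -2*(X + r)/(r + r) = -2*(X + r)/(2*r) = -2*(X + r)*1/(2*r) = -(X + r)/r)
D(f(G(-1), -3), -7) - 12610 = (-1*(-7) - (-2 - 4/7*(2 - 1*(-1))*(-3)))/(-2 - 4/7*(2 - 1*(-1))*(-3)) - 12610 = (7 - (-2 - 4/7*(2 + 1)*(-3)))/(-2 - 4/7*(2 + 1)*(-3)) - 12610 = (7 - (-2 - 4/7*3*(-3)))/(-2 - 4/7*3*(-3)) - 12610 = (7 - (-2 + 36/7))/(-2 + 36/7) - 12610 = (7 - 1*22/7)/(22/7) - 12610 = 7*(7 - 22/7)/22 - 12610 = (7/22)*(27/7) - 12610 = 27/22 - 12610 = -277393/22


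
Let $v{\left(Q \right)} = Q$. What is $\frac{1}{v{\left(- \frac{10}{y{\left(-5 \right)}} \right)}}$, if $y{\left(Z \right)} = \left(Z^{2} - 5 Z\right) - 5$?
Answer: $- \frac{9}{2} \approx -4.5$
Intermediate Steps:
$y{\left(Z \right)} = -5 + Z^{2} - 5 Z$
$\frac{1}{v{\left(- \frac{10}{y{\left(-5 \right)}} \right)}} = \frac{1}{\left(-10\right) \frac{1}{-5 + \left(-5\right)^{2} - -25}} = \frac{1}{\left(-10\right) \frac{1}{-5 + 25 + 25}} = \frac{1}{\left(-10\right) \frac{1}{45}} = \frac{1}{- \frac{2}{9}} = - \frac{9}{2}$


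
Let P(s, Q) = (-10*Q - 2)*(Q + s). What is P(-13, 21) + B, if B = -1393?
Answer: -3089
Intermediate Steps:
P(s, Q) = (-2 - 10*Q)*(Q + s)
P(-13, 21) + B = (-10*21**2 - 2*21 - 2*(-13) - 10*21*(-13)) - 1393 = (-10*441 - 42 + 26 + 2730) - 1393 = (-4410 - 42 + 26 + 2730) - 1393 = -1696 - 1393 = -3089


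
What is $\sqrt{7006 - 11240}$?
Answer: $i \sqrt{4234} \approx 65.069 i$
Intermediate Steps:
$\sqrt{7006 - 11240} = \sqrt{-4234} = i \sqrt{4234}$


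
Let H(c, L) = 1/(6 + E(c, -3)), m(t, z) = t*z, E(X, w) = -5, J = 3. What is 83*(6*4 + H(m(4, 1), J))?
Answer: 2075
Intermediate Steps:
H(c, L) = 1 (H(c, L) = 1/(6 - 5) = 1/1 = 1)
83*(6*4 + H(m(4, 1), J)) = 83*(6*4 + 1) = 83*(24 + 1) = 83*25 = 2075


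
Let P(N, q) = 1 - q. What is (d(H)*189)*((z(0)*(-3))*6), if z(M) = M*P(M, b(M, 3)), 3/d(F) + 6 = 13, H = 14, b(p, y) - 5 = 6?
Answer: 0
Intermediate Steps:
b(p, y) = 11 (b(p, y) = 5 + 6 = 11)
d(F) = 3/7 (d(F) = 3/(-6 + 13) = 3/7)
z(M) = -10*M (z(M) = M*(1 - 1*11) = M*(1 - 11) = M*(-10) = -10*M)
(d(H)*189)*((z(0)*(-3))*6) = ((3/7)*189)*((-10*0*(-3))*6) = 81*((0*(-3))*6) = 81*(0*6) = 81*0 = 0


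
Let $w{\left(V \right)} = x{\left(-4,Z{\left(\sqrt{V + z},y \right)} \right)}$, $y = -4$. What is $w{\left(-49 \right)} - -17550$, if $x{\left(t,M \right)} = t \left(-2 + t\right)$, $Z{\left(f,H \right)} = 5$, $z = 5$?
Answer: $17574$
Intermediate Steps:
$w{\left(V \right)} = 24$ ($w{\left(V \right)} = - 4 \left(-2 - 4\right) = \left(-4\right) \left(-6\right) = 24$)
$w{\left(-49 \right)} - -17550 = 24 - -17550 = 24 + 17550 = 17574$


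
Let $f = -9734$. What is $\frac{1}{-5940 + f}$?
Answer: $- \frac{1}{15674} \approx -6.38 \cdot 10^{-5}$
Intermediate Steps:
$\frac{1}{-5940 + f} = \frac{1}{-5940 - 9734} = \frac{1}{-15674} = - \frac{1}{15674}$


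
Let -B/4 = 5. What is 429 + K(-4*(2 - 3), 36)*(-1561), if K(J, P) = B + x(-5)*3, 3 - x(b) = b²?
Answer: 134675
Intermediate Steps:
B = -20 (B = -4*5 = -20)
x(b) = 3 - b²
K(J, P) = -86 (K(J, P) = -20 + (3 - 1*(-5)²)*3 = -20 + (3 - 1*25)*3 = -20 + (3 - 25)*3 = -20 - 22*3 = -20 - 66 = -86)
429 + K(-4*(2 - 3), 36)*(-1561) = 429 - 86*(-1561) = 429 + 134246 = 134675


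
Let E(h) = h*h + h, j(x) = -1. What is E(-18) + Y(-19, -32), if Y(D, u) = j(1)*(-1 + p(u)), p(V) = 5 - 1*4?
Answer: 306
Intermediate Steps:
p(V) = 1 (p(V) = 5 - 4 = 1)
Y(D, u) = 0 (Y(D, u) = -(-1 + 1) = -1*0 = 0)
E(h) = h + h² (E(h) = h² + h = h + h²)
E(-18) + Y(-19, -32) = -18*(1 - 18) + 0 = -18*(-17) + 0 = 306 + 0 = 306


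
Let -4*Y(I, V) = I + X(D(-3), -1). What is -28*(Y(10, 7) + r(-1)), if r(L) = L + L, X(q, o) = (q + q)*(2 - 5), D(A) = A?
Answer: 252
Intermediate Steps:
X(q, o) = -6*q (X(q, o) = (2*q)*(-3) = -6*q)
Y(I, V) = -9/2 - I/4 (Y(I, V) = -(I - 6*(-3))/4 = -(I + 18)/4 = -(18 + I)/4 = -9/2 - I/4)
r(L) = 2*L
-28*(Y(10, 7) + r(-1)) = -28*((-9/2 - ¼*10) + 2*(-1)) = -28*((-9/2 - 5/2) - 2) = -28*(-7 - 2) = -28*(-9) = 252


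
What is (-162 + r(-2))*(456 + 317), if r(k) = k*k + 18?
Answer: -108220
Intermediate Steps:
r(k) = 18 + k**2 (r(k) = k**2 + 18 = 18 + k**2)
(-162 + r(-2))*(456 + 317) = (-162 + (18 + (-2)**2))*(456 + 317) = (-162 + (18 + 4))*773 = (-162 + 22)*773 = -140*773 = -108220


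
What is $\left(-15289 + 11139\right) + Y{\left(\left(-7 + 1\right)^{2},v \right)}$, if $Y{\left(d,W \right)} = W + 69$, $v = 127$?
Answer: $-3954$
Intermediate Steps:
$Y{\left(d,W \right)} = 69 + W$
$\left(-15289 + 11139\right) + Y{\left(\left(-7 + 1\right)^{2},v \right)} = \left(-15289 + 11139\right) + \left(69 + 127\right) = -4150 + 196 = -3954$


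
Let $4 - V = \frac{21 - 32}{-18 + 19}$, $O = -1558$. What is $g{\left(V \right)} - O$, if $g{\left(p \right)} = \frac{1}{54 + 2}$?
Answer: $\frac{87249}{56} \approx 1558.0$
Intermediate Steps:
$V = 15$ ($V = 4 - \frac{21 - 32}{-18 + 19} = 4 - - \frac{11}{1} = 4 - \left(-11\right) 1 = 4 - -11 = 4 + 11 = 15$)
$g{\left(p \right)} = \frac{1}{56}$
$g{\left(V \right)} - O = \frac{1}{56} - -1558 = \frac{1}{56} + 1558 = \frac{87249}{56}$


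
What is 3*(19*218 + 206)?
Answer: 13044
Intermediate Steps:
3*(19*218 + 206) = 3*(4142 + 206) = 3*4348 = 13044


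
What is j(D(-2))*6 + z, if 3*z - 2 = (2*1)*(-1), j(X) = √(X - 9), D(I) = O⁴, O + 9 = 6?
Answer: 36*√2 ≈ 50.912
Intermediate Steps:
O = -3 (O = -9 + 6 = -3)
D(I) = 81 (D(I) = (-3)⁴ = 81)
j(X) = √(-9 + X)
z = 0 (z = ⅔ + ((2*1)*(-1))/3 = ⅔ + (2*(-1))/3 = ⅔ + (⅓)*(-2) = ⅔ - ⅔ = 0)
j(D(-2))*6 + z = √(-9 + 81)*6 + 0 = √72*6 + 0 = (6*√2)*6 + 0 = 36*√2 + 0 = 36*√2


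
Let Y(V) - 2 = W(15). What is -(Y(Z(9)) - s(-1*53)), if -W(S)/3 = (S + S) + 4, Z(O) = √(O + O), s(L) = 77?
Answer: 177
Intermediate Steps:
Z(O) = √2*√O (Z(O) = √(2*O) = √2*√O)
W(S) = -12 - 6*S (W(S) = -3*((S + S) + 4) = -3*(2*S + 4) = -3*(4 + 2*S) = -12 - 6*S)
Y(V) = -100 (Y(V) = 2 + (-12 - 6*15) = 2 + (-12 - 90) = 2 - 102 = -100)
-(Y(Z(9)) - s(-1*53)) = -(-100 - 1*77) = -(-100 - 77) = -1*(-177) = 177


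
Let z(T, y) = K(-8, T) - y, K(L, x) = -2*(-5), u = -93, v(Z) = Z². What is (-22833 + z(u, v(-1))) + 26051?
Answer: 3227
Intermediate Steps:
K(L, x) = 10
z(T, y) = 10 - y
(-22833 + z(u, v(-1))) + 26051 = (-22833 + (10 - 1*(-1)²)) + 26051 = (-22833 + (10 - 1*1)) + 26051 = (-22833 + (10 - 1)) + 26051 = (-22833 + 9) + 26051 = -22824 + 26051 = 3227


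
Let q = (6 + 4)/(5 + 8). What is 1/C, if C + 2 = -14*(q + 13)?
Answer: -13/2532 ≈ -0.0051343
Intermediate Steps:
q = 10/13 ≈ 0.76923
C = -2532/13 (C = -2 - 14*(10/13 + 13) = -2 - 14*179/13 = -2 - 2506/13 = -2532/13 ≈ -194.77)
1/C = 1/(-2532/13) = -13/2532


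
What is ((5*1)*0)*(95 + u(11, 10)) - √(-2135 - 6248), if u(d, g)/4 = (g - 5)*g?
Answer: -I*√8383 ≈ -91.559*I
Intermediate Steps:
u(d, g) = 4*g*(-5 + g) (u(d, g) = 4*((g - 5)*g) = 4*((-5 + g)*g) = 4*(g*(-5 + g)) = 4*g*(-5 + g))
((5*1)*0)*(95 + u(11, 10)) - √(-2135 - 6248) = ((5*1)*0)*(95 + 4*10*(-5 + 10)) - √(-2135 - 6248) = (5*0)*(95 + 4*10*5) - √(-8383) = 0*(95 + 200) - I*√8383 = 0*295 - I*√8383 = 0 - I*√8383 = -I*√8383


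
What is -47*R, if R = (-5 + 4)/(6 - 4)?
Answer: 47/2 ≈ 23.500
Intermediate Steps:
R = -½ (R = -1/2 = -1*½ = -½ ≈ -0.50000)
-47*R = -47*(-½) = 47/2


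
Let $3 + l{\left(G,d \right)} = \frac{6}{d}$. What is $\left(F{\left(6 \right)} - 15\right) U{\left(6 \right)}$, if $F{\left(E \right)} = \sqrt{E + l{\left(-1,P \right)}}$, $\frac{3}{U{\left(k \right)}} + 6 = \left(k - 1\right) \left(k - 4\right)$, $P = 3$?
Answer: $- \frac{45}{4} + \frac{3 \sqrt{5}}{4} \approx -9.573$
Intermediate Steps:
$U{\left(k \right)} = \frac{3}{-6 + \left(-1 + k\right) \left(-4 + k\right)}$ ($U{\left(k \right)} = \frac{3}{-6 + \left(k - 1\right) \left(k - 4\right)} = \frac{3}{-6 + \left(-1 + k\right) \left(-4 + k\right)}$)
$l{\left(G,d \right)} = -3 + \frac{6}{d}$
$F{\left(E \right)} = \sqrt{-1 + E}$ ($F{\left(E \right)} = \sqrt{E - \left(3 - \frac{6}{3}\right)} = \sqrt{E + \left(-3 + 6 \cdot \frac{1}{3}\right)} = \sqrt{E + \left(-3 + 2\right)} = \sqrt{E - 1} = \sqrt{-1 + E}$)
$\left(F{\left(6 \right)} - 15\right) U{\left(6 \right)} = \left(\sqrt{-1 + 6} - 15\right) \frac{3}{-2 + 6^{2} - 30} = \left(\sqrt{5} - 15\right) \frac{3}{-2 + 36 - 30} = \left(-15 + \sqrt{5}\right) \frac{3}{4} = - \frac{45}{4} + \frac{3 \sqrt{5}}{4}$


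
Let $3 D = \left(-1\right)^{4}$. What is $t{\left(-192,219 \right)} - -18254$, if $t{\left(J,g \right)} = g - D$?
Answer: $\frac{55418}{3} \approx 18473.0$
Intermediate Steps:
$D = \frac{1}{3}$ ($D = \frac{\left(-1\right)^{4}}{3} = \frac{1}{3} \cdot 1 = \frac{1}{3} \approx 0.33333$)
$t{\left(J,g \right)} = - \frac{1}{3} + g$ ($t{\left(J,g \right)} = g - \frac{1}{3} = - \frac{1}{3} + g$)
$t{\left(-192,219 \right)} - -18254 = \left(- \frac{1}{3} + 219\right) - -18254 = \frac{656}{3} + 18254 = \frac{55418}{3}$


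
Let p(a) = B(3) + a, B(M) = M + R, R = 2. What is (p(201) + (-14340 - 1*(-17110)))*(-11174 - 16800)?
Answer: -83250624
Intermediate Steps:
B(M) = 2 + M (B(M) = M + 2 = 2 + M)
p(a) = 5 + a (p(a) = (2 + 3) + a = 5 + a)
(p(201) + (-14340 - 1*(-17110)))*(-11174 - 16800) = ((5 + 201) + (-14340 - 1*(-17110)))*(-11174 - 16800) = (206 + (-14340 + 17110))*(-27974) = (206 + 2770)*(-27974) = 2976*(-27974) = -83250624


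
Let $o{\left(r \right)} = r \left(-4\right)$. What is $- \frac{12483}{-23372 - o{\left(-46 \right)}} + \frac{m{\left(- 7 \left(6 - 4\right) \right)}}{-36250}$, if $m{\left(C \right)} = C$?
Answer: $\frac{75473089}{142317500} \approx 0.53031$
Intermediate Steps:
$o{\left(r \right)} = - 4 r$
$- \frac{12483}{-23372 - o{\left(-46 \right)}} + \frac{m{\left(- 7 \left(6 - 4\right) \right)}}{-36250} = - \frac{12483}{-23372 - \left(-4\right) \left(-46\right)} + \frac{\left(-7\right) \left(6 - 4\right)}{-36250} = - \frac{12483}{-23372 - 184} + \left(-7\right) 2 \left(- \frac{1}{36250}\right) = - \frac{12483}{-23372 - 184} - - \frac{7}{18125} = - \frac{12483}{-23556} + \frac{7}{18125} = \left(-12483\right) \left(- \frac{1}{23556}\right) + \frac{7}{18125} = \frac{4161}{7852} + \frac{7}{18125} = \frac{75473089}{142317500}$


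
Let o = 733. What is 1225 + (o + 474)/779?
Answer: 955482/779 ≈ 1226.5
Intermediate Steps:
1225 + (o + 474)/779 = 1225 + (733 + 474)/779 = 1225 + (1/779)*1207 = 1225 + 1207/779 = 955482/779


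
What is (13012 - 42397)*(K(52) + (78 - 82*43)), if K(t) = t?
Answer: 99791460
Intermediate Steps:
(13012 - 42397)*(K(52) + (78 - 82*43)) = (13012 - 42397)*(52 + (78 - 82*43)) = -29385*(52 + (78 - 3526)) = -29385*(52 - 3448) = -29385*(-3396) = 99791460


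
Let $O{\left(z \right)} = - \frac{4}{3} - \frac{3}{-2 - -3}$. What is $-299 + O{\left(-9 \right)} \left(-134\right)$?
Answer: $\frac{845}{3} \approx 281.67$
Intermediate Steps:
$O{\left(z \right)} = - \frac{13}{3}$ ($O{\left(z \right)} = \left(-4\right) \frac{1}{3} - \frac{3}{-2 + 3} = - \frac{4}{3} - \frac{3}{1} = - \frac{4}{3} - 3 = - \frac{13}{3}$)
$-299 + O{\left(-9 \right)} \left(-134\right) = -299 - - \frac{1742}{3} = -299 + \frac{1742}{3} = \frac{845}{3}$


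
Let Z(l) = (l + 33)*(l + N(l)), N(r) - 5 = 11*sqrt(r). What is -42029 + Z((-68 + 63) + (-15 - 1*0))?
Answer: -42224 + 286*I*sqrt(5) ≈ -42224.0 + 639.52*I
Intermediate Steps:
N(r) = 5 + 11*sqrt(r)
Z(l) = (33 + l)*(5 + l + 11*sqrt(l)) (Z(l) = (l + 33)*(l + (5 + 11*sqrt(l))) = (33 + l)*(5 + l + 11*sqrt(l)))
-42029 + Z((-68 + 63) + (-15 - 1*0)) = -42029 + (165 + ((-68 + 63) + (-15 - 1*0))**2 + 11*((-68 + 63) + (-15 - 1*0))**(3/2) + 38*((-68 + 63) + (-15 - 1*0)) + 363*sqrt((-68 + 63) + (-15 - 1*0))) = -42029 + (165 + (-5 + (-15 + 0))**2 + 11*(-5 + (-15 + 0))**(3/2) + 38*(-5 + (-15 + 0)) + 363*sqrt(-5 + (-15 + 0))) = -42029 + (165 + (-5 - 15)**2 + 11*(-5 - 15)**(3/2) + 38*(-5 - 15) + 363*sqrt(-5 - 15)) = -42029 + (165 + (-20)**2 + 11*(-20)**(3/2) + 38*(-20) + 363*sqrt(-20)) = -42029 + (165 + 400 + 11*(-40*I*sqrt(5)) - 760 + 363*(2*I*sqrt(5))) = -42029 + (165 + 400 - 440*I*sqrt(5) - 760 + 726*I*sqrt(5)) = -42029 + (-195 + 286*I*sqrt(5)) = -42224 + 286*I*sqrt(5)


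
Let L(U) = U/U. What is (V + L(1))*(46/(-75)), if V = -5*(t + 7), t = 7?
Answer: 1058/25 ≈ 42.320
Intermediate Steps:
V = -70 (V = -5*(7 + 7) = -5*14 = -70)
L(U) = 1
(V + L(1))*(46/(-75)) = (-70 + 1)*(46/(-75)) = -3174*(-1)/75 = -69*(-46/75) = 1058/25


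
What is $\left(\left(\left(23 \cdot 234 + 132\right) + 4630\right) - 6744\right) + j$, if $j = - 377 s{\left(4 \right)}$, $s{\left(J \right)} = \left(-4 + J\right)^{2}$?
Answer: $3400$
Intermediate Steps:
$j = 0$ ($j = - 377 \left(-4 + 4\right)^{2} = - 377 \cdot 0^{2} = \left(-377\right) 0 = 0$)
$\left(\left(\left(23 \cdot 234 + 132\right) + 4630\right) - 6744\right) + j = \left(\left(\left(23 \cdot 234 + 132\right) + 4630\right) - 6744\right) + 0 = \left(\left(\left(5382 + 132\right) + 4630\right) - 6744\right) + 0 = \left(\left(5514 + 4630\right) - 6744\right) + 0 = \left(10144 - 6744\right) + 0 = 3400 + 0 = 3400$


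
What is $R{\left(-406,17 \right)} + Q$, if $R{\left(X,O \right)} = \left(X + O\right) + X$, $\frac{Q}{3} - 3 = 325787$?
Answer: $976575$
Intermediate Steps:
$Q = 977370$ ($Q = 9 + 3 \cdot 325787 = 9 + 977361 = 977370$)
$R{\left(X,O \right)} = O + 2 X$ ($R{\left(X,O \right)} = \left(O + X\right) + X = O + 2 X$)
$R{\left(-406,17 \right)} + Q = \left(17 + 2 \left(-406\right)\right) + 977370 = \left(17 - 812\right) + 977370 = -795 + 977370 = 976575$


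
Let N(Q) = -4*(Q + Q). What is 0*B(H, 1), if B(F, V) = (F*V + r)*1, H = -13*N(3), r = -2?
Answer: 0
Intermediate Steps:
N(Q) = -8*Q
H = 312 (H = -(-104)*3 = -13*(-24) = 312)
B(F, V) = -2 + F*V (B(F, V) = (F*V - 2)*1 = (-2 + F*V)*1 = -2 + F*V)
0*B(H, 1) = 0*(-2 + 312*1) = 0*(-2 + 312) = 0*310 = 0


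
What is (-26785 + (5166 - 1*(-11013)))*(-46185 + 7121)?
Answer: 414312784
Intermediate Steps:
(-26785 + (5166 - 1*(-11013)))*(-46185 + 7121) = (-26785 + (5166 + 11013))*(-39064) = (-26785 + 16179)*(-39064) = -10606*(-39064) = 414312784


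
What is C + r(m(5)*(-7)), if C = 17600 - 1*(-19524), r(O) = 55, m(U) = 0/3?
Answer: 37179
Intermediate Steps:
m(U) = 0 (m(U) = 0*(⅓) = 0)
C = 37124 (C = 17600 + 19524 = 37124)
C + r(m(5)*(-7)) = 37124 + 55 = 37179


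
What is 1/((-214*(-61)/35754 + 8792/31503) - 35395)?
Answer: -187726377/6644454182360 ≈ -2.8253e-5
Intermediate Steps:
1/((-214*(-61)/35754 + 8792/31503) - 35395) = 1/((13054*(1/35754) + 8792*(1/31503)) - 35395) = 1/((6527/17877 + 8792/31503) - 35395) = 1/(120931555/187726377 - 35395) = 1/(-6644454182360/187726377) = -187726377/6644454182360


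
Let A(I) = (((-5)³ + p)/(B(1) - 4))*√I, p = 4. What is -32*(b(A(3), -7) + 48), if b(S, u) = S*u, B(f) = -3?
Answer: -1536 + 3872*√3 ≈ 5170.5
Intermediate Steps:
A(I) = 121*√I/7 (A(I) = (((-5)³ + 4)/(-3 - 4))*√I = ((-125 + 4)/(-7))*√I = (-121*(-⅐))*√I = 121*√I/7)
-32*(b(A(3), -7) + 48) = -32*((121*√3/7)*(-7) + 48) = -32*(-121*√3 + 48) = -32*(48 - 121*√3) = -1536 + 3872*√3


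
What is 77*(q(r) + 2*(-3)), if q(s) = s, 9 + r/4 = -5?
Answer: -4774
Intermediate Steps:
r = -56 (r = -36 + 4*(-5) = -36 - 20 = -56)
77*(q(r) + 2*(-3)) = 77*(-56 + 2*(-3)) = 77*(-56 - 6) = 77*(-62) = -4774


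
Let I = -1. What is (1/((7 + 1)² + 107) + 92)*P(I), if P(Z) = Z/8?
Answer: -15733/1368 ≈ -11.501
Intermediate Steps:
P(Z) = Z/8 (P(Z) = Z*(⅛) = Z/8)
(1/((7 + 1)² + 107) + 92)*P(I) = (1/((7 + 1)² + 107) + 92)*((⅛)*(-1)) = (1/(8² + 107) + 92)*(-⅛) = (1/(64 + 107) + 92)*(-⅛) = (1/171 + 92)*(-⅛) = (15733/171)*(-⅛) = -15733/1368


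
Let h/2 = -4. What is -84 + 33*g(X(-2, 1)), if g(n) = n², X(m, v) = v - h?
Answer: 2589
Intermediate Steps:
h = -8 (h = 2*(-4) = -8)
X(m, v) = 8 + v (X(m, v) = v - 1*(-8) = v + 8 = 8 + v)
-84 + 33*g(X(-2, 1)) = -84 + 33*(8 + 1)² = -84 + 33*9² = -84 + 33*81 = -84 + 2673 = 2589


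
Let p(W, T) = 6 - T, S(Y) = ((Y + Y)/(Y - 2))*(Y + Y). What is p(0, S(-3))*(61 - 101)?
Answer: -528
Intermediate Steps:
S(Y) = 4*Y**2/(-2 + Y) (S(Y) = ((2*Y)/(-2 + Y))*(2*Y) = (2*Y/(-2 + Y))*(2*Y) = 4*Y**2/(-2 + Y))
p(0, S(-3))*(61 - 101) = (6 - 4*(-3)**2/(-2 - 3))*(61 - 101) = (6 - 4*9/(-5))*(-40) = (6 - 4*9*(-1)/5)*(-40) = (6 - 1*(-36/5))*(-40) = (6 + 36/5)*(-40) = (66/5)*(-40) = -528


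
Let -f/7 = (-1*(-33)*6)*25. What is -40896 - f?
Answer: -6246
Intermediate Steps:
f = -34650 (f = -7*-1*(-33)*6*25 = -7*33*6*25 = -1386*25 = -7*4950 = -34650)
-40896 - f = -40896 - 1*(-34650) = -40896 + 34650 = -6246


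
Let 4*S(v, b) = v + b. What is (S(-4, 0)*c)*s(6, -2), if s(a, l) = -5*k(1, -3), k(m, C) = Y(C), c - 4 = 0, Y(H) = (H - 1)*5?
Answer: -400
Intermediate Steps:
S(v, b) = b/4 + v/4 (S(v, b) = (v + b)/4 = (b + v)/4 = b/4 + v/4)
Y(H) = -5 + 5*H (Y(H) = (-1 + H)*5 = -5 + 5*H)
c = 4 (c = 4 + 0 = 4)
k(m, C) = -5 + 5*C
s(a, l) = 100 (s(a, l) = -5*(-5 + 5*(-3)) = -5*(-5 - 15) = -5*(-20) = 100)
(S(-4, 0)*c)*s(6, -2) = (((¼)*0 + (¼)*(-4))*4)*100 = ((0 - 1)*4)*100 = -1*4*100 = -4*100 = -400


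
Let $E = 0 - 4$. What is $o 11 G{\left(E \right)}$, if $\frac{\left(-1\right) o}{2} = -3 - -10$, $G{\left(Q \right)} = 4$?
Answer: $-616$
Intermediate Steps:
$E = -4$
$o = -14$ ($o = - 2 \left(-3 - -10\right) = - 2 \left(-3 + 10\right) = \left(-2\right) 7 = -14$)
$o 11 G{\left(E \right)} = \left(-14\right) 11 \cdot 4 = \left(-154\right) 4 = -616$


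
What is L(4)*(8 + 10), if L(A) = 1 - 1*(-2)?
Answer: 54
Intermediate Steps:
L(A) = 3 (L(A) = 1 + 2 = 3)
L(4)*(8 + 10) = 3*(8 + 10) = 3*18 = 54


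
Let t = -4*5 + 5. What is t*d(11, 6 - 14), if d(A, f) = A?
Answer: -165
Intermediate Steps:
t = -15 (t = -20 + 5 = -15)
t*d(11, 6 - 14) = -15*11 = -165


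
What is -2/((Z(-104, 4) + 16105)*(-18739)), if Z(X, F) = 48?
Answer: 2/302691067 ≈ 6.6074e-9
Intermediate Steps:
-2/((Z(-104, 4) + 16105)*(-18739)) = -2/((48 + 16105)*(-18739)) = -2*(-1)/(16153*18739) = -2*(-1/302691067) = 2/302691067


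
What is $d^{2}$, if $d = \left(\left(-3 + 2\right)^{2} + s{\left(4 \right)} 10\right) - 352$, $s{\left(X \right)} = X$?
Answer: $96721$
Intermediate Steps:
$d = -311$ ($d = \left(\left(-3 + 2\right)^{2} + 4 \cdot 10\right) - 352 = \left(\left(-1\right)^{2} + 40\right) - 352 = \left(1 + 40\right) - 352 = 41 - 352 = -311$)
$d^{2} = \left(-311\right)^{2} = 96721$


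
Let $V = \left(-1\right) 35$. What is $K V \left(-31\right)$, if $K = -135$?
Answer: $-146475$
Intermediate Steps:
$V = -35$
$K V \left(-31\right) = \left(-135\right) \left(-35\right) \left(-31\right) = 4725 \left(-31\right) = -146475$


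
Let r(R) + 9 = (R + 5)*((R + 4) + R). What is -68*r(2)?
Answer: -3196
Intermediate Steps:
r(R) = -9 + (4 + 2*R)*(5 + R) (r(R) = -9 + (R + 5)*((R + 4) + R) = -9 + (5 + R)*((4 + R) + R) = -9 + (5 + R)*(4 + 2*R) = -9 + (4 + 2*R)*(5 + R))
-68*r(2) = -68*(11 + 2*2² + 14*2) = -68*(11 + 2*4 + 28) = -68*(11 + 8 + 28) = -68*47 = -3196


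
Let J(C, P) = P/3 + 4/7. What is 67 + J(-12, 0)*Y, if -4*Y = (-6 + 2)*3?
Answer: 481/7 ≈ 68.714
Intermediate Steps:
J(C, P) = 4/7 + P/3 (J(C, P) = P*(⅓) + 4*(⅐) = P/3 + 4/7 = 4/7 + P/3)
Y = 3 (Y = -(-6 + 2)*3/4 = -(-1)*3 = -¼*(-12) = 3)
67 + J(-12, 0)*Y = 67 + (4/7 + (⅓)*0)*3 = 67 + (4/7 + 0)*3 = 67 + (4/7)*3 = 67 + 12/7 = 481/7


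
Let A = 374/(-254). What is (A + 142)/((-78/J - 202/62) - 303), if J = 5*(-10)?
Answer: -13831425/29989907 ≈ -0.46120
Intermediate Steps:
J = -50
A = -187/127 (A = 374*(-1/254) = -187/127 ≈ -1.4724)
(A + 142)/((-78/J - 202/62) - 303) = (-187/127 + 142)/((-78/(-50) - 202/62) - 303) = 17847/(127*((-78*(-1/50) - 202*1/62) - 303)) = 17847/(127*((39/25 - 101/31) - 303)) = 17847/(127*(-1316/775 - 303)) = 17847/(127*(-236141/775)) = (17847/127)*(-775/236141) = -13831425/29989907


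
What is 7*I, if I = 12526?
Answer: 87682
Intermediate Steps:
7*I = 7*12526 = 87682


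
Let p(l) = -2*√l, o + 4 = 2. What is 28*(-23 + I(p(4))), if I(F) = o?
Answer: -700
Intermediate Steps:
o = -2 (o = -4 + 2 = -2)
I(F) = -2
28*(-23 + I(p(4))) = 28*(-23 - 2) = 28*(-25) = -700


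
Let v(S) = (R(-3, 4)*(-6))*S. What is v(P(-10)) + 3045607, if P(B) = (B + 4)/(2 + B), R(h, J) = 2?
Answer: 3045598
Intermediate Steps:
P(B) = (4 + B)/(2 + B)
v(S) = -12*S (v(S) = (2*(-6))*S = -12*S)
v(P(-10)) + 3045607 = -12*(4 - 10)/(2 - 10) + 3045607 = -12*(-6)/(-8) + 3045607 = -(-3)*(-6)/2 + 3045607 = -12*¾ + 3045607 = -9 + 3045607 = 3045598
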